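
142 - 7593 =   -  7451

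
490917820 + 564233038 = 1055150858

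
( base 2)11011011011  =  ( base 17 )614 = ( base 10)1755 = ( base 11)1356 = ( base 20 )47f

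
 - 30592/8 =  - 3824 = - 3824.00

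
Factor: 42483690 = 2^1*3^5*5^1*17483^1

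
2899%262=17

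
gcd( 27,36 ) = 9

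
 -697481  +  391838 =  - 305643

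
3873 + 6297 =10170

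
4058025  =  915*4435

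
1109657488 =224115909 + 885541579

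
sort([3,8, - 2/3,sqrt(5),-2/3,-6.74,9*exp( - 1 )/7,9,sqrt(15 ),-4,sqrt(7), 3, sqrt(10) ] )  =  [-6.74, - 4, - 2/3 , - 2/3,9 *exp( - 1 )/7,sqrt(5), sqrt( 7),3, 3, sqrt( 10 )  ,  sqrt(15 ),8 , 9]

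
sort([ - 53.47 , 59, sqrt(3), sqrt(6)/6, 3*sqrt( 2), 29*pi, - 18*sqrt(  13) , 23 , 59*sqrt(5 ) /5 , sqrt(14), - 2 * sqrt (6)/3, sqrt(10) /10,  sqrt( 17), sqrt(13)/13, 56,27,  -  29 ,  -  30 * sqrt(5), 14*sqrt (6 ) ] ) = [  -  30*sqrt(5),-18*sqrt(13 ), - 53.47, - 29, - 2*sqrt (6)/3, sqrt ( 13) /13,sqrt (10) /10 , sqrt(6) /6,sqrt(3 ),  sqrt ( 14 ), sqrt( 17)  ,  3*sqrt(2), 23,  59*sqrt(5 ) /5 , 27,14*sqrt(6 ), 56 , 59 , 29*pi]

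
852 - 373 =479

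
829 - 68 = 761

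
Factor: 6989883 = 3^1*2329961^1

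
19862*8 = 158896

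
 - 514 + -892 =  - 1406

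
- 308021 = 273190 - 581211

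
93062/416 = 46531/208 =223.71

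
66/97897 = 66/97897 = 0.00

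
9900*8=79200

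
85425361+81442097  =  166867458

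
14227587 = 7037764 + 7189823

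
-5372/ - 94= 57+7/47=57.15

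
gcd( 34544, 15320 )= 8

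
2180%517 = 112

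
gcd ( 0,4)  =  4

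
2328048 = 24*97002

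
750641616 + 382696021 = 1133337637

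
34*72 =2448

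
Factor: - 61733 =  - 7^1*8819^1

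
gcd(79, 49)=1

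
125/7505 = 25/1501 = 0.02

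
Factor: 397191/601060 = 2^( - 2)*3^1*5^( - 1 )*41^ (  -  1)*43^1* 733^( - 1 )*3079^1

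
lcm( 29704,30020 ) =2821880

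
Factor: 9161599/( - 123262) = - 2^( - 1)*349^1*26251^1*61631^(-1)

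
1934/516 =3 + 193/258 = 3.75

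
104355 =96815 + 7540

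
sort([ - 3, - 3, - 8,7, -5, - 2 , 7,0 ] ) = [ - 8, - 5, - 3, - 3,-2, 0, 7,7]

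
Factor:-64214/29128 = -2^( - 2 )*11^( - 1 )*97^1= - 97/44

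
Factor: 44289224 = 2^3*7^1*790879^1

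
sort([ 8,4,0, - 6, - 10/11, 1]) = [ - 6, - 10/11, 0, 1,4, 8 ]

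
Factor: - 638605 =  - 5^1*11^1*17^1*683^1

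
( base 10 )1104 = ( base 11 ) 914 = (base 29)192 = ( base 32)12g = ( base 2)10001010000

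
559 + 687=1246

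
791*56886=44996826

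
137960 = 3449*40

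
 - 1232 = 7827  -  9059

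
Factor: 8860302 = 2^1 * 3^2 * 11^1 *73^1*613^1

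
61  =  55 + 6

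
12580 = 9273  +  3307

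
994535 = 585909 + 408626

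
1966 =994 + 972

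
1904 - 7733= - 5829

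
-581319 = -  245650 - 335669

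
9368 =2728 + 6640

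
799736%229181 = 112193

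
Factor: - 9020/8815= - 2^2 * 11^1*43^( - 1) = - 44/43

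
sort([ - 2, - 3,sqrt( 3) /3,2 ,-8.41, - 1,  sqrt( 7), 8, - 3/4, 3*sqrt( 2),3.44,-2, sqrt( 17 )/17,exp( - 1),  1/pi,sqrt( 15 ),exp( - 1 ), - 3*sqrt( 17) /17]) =[ -8.41,- 3, - 2, - 2, - 1, - 3/4,-3*sqrt(17 )/17,sqrt (17 ) /17,1/pi,exp(  -  1), exp( - 1), sqrt (3 )/3, 2,sqrt( 7 ),3.44,  sqrt ( 15),3*sqrt( 2),8 ] 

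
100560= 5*20112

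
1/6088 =1/6088 = 0.00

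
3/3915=1/1305 = 0.00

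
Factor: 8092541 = 8092541^1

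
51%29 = 22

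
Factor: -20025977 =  - 101^1*198277^1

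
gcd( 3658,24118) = 62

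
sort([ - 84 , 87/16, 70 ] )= [ - 84, 87/16, 70 ]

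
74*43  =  3182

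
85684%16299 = 4189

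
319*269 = 85811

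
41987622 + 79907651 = 121895273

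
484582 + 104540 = 589122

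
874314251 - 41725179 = 832589072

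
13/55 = 13/55 = 0.24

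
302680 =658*460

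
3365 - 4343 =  - 978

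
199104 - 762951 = -563847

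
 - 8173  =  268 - 8441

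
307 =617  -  310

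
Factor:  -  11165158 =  - 2^1*17^1*541^1*607^1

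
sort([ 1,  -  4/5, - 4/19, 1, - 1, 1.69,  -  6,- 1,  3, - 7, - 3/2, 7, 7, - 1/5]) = [  -  7, - 6,-3/2, - 1 , - 1,-4/5, - 4/19, - 1/5, 1, 1, 1.69,3, 7, 7 ]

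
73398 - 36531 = 36867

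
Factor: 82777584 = 2^4*3^1*37^1*127^1*367^1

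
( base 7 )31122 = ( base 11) 579a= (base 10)7611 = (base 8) 16673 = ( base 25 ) c4b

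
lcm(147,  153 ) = 7497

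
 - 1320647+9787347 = 8466700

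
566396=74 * 7654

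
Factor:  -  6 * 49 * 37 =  - 10878 = - 2^1  *  3^1 * 7^2 * 37^1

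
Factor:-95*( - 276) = 26220=2^2 *3^1*5^1*19^1*23^1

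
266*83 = 22078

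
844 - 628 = 216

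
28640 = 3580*8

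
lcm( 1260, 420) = 1260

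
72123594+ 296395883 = 368519477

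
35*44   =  1540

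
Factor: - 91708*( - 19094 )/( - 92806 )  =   - 2^2*7^( - 2 )*101^1*227^1*947^( - 1 ) * 9547^1  =  - 875536276/46403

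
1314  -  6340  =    -  5026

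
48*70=3360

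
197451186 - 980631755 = - 783180569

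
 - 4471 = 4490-8961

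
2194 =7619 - 5425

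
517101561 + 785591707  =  1302693268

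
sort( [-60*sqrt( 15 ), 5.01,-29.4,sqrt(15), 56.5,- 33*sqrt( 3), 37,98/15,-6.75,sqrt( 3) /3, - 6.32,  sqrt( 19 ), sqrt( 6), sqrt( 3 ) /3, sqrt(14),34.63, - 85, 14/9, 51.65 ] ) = [ - 60*sqrt( 15), - 85, - 33*sqrt( 3), - 29.4,- 6.75, - 6.32, sqrt( 3)/3, sqrt( 3) /3, 14/9,sqrt( 6 ), sqrt( 14),sqrt(15), sqrt (19) , 5.01, 98/15,  34.63,37 , 51.65, 56.5 ]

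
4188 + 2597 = 6785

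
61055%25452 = 10151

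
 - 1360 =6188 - 7548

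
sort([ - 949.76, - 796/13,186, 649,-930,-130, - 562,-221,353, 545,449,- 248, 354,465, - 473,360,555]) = [ -949.76  ,-930, - 562, - 473,-248,  -  221 , - 130, - 796/13,  186,353, 354, 360 , 449, 465 , 545,  555, 649]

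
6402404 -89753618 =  - 83351214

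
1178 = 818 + 360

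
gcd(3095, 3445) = 5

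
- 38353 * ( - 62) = 2377886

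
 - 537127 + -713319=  - 1250446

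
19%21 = 19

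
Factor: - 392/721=-2^3 * 7^1*103^( -1 ) = - 56/103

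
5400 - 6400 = -1000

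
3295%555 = 520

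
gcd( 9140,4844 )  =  4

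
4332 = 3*1444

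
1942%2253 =1942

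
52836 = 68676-15840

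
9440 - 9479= -39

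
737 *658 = 484946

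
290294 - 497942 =-207648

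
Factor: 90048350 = 2^1*5^2*7^1*257281^1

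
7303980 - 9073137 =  - 1769157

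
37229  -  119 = 37110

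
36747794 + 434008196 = 470755990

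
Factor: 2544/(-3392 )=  - 2^( - 2 )*3^1=-3/4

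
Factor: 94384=2^4*17^1*347^1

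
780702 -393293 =387409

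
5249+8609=13858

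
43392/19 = 2283 + 15/19=2283.79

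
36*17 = 612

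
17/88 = 17/88 = 0.19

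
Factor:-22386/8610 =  - 13/5 = -5^( - 1) * 13^1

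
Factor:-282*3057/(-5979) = 287358/1993 = 2^1 *3^1*47^1*1019^1*1993^(  -  1)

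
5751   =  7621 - 1870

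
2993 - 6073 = - 3080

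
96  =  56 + 40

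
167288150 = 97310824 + 69977326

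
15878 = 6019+9859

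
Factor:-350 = - 2^1*5^2*7^1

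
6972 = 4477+2495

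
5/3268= 5/3268 =0.00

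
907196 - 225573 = 681623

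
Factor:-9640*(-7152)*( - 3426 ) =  - 2^8*3^2*5^1*149^1*241^1 * 571^1 =- 236206529280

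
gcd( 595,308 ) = 7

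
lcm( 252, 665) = 23940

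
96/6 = 16= 16.00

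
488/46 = 10+14/23 = 10.61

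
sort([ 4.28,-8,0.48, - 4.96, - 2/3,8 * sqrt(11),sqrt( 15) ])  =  [- 8, - 4.96, - 2/3,0.48,sqrt( 15), 4.28,8*sqrt (11 )]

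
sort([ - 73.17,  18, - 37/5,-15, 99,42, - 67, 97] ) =[  -  73.17,-67,-15,  -  37/5, 18, 42,  97, 99]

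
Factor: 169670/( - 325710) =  - 361/693 = -3^( - 2 )*7^(  -  1)*11^( - 1 )*19^2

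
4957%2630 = 2327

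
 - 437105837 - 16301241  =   - 453407078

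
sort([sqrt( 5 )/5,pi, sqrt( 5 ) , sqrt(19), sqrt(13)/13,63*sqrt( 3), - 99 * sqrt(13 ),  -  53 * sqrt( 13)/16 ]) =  [-99*sqrt(13) , - 53 * sqrt(13 ) /16,sqrt(13 ) /13, sqrt( 5)/5 , sqrt(5),pi,sqrt( 19), 63 *sqrt( 3)]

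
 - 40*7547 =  - 301880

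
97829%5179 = 4607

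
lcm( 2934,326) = 2934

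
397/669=397/669 =0.59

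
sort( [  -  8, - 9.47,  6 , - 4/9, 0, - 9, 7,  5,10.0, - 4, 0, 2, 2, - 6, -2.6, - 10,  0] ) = [ - 10, - 9.47, - 9, - 8 ,- 6 ,-4, - 2.6, - 4/9, 0, 0,  0, 2,2,5,6,  7, 10.0 ] 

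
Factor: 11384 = 2^3*1423^1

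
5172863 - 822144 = 4350719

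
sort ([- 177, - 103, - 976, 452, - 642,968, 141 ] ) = [  -  976, - 642,-177  ,  -  103,141, 452,968]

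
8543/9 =949+ 2/9 = 949.22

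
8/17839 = 8/17839 = 0.00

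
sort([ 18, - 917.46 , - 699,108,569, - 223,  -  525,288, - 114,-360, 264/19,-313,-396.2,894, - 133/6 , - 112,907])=[- 917.46,-699 ,-525,-396.2,-360,  -  313, - 223, - 114 ,-112, - 133/6,264/19,  18,108,288,  569,894,907] 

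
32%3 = 2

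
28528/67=425 + 53/67 = 425.79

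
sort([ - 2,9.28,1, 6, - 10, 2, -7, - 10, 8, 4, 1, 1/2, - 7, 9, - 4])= [ - 10, - 10, -7, - 7, - 4,- 2, 1/2, 1, 1,  2 , 4, 6,8,9, 9.28 ]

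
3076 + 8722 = 11798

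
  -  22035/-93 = 7345/31 = 236.94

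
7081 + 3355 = 10436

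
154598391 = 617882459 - 463284068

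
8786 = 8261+525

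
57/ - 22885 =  - 57/22885 = - 0.00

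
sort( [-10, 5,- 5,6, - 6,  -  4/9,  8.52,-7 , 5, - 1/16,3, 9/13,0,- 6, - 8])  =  [-10,  -  8, - 7, - 6, - 6,  -  5,-4/9, - 1/16, 0 , 9/13, 3, 5,5,6,8.52]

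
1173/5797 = 69/341 = 0.20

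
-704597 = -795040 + 90443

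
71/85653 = 71/85653 = 0.00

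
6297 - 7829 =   -  1532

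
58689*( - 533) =-31281237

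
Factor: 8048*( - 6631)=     -  53366288 = - 2^4*19^1*349^1*503^1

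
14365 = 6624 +7741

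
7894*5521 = 43582774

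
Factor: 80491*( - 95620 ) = -2^2*5^1*7^1 * 683^1*80491^1 =- 7696549420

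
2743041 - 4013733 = - 1270692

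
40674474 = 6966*5839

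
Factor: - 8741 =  - 8741^1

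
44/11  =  4 =4.00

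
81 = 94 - 13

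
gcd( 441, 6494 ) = 1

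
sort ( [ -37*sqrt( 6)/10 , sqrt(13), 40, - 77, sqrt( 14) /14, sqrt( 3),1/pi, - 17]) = [ - 77, - 17, - 37*sqrt( 6)/10, sqrt(14)/14, 1/pi, sqrt(3),sqrt(13 ),40 ] 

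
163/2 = 163/2 = 81.50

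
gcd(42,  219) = 3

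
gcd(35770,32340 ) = 490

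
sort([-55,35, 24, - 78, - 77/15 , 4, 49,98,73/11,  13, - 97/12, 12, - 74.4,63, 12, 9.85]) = [ - 78, - 74.4, - 55, - 97/12,-77/15, 4,73/11, 9.85, 12,12,13, 24,35, 49,63,98]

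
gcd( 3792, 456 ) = 24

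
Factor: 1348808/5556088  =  168601^1*694511^(-1) =168601/694511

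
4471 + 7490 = 11961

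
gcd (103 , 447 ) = 1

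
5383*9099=48979917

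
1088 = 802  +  286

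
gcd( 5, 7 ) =1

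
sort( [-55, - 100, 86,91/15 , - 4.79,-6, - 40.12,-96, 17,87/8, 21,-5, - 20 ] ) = [ - 100 , - 96, - 55, -40.12 , - 20, - 6, - 5 , - 4.79,91/15,87/8,17,21,86]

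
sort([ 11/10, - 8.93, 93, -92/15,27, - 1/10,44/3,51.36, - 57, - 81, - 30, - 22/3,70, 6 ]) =[ - 81,-57 , - 30, - 8.93, - 22/3,-92/15,  -  1/10,11/10,6,44/3,  27,51.36,70,93]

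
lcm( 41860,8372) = 41860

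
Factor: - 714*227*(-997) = 2^1*3^1 * 7^1*17^1 * 227^1*997^1 = 161591766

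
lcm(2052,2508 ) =22572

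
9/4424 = 9/4424  =  0.00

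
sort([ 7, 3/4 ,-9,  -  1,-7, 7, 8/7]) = [ - 9,- 7, -1, 3/4 , 8/7, 7,7]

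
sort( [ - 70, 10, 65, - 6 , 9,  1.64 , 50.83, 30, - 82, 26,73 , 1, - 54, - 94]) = [ -94,- 82, - 70, - 54,  -  6, 1, 1.64, 9, 10, 26, 30,50.83, 65, 73 ]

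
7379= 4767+2612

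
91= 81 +10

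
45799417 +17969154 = 63768571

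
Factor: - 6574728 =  - 2^3*3^1*31^1 * 8837^1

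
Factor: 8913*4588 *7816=2^5*3^1*31^1*37^1*977^1*2971^1=319618468704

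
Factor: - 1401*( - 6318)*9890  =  87541513020 = 2^2*3^6 *5^1*13^1 * 23^1  *43^1*467^1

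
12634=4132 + 8502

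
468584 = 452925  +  15659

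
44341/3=44341/3 = 14780.33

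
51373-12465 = 38908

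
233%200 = 33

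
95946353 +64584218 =160530571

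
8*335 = 2680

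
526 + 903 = 1429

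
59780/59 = 59780/59 =1013.22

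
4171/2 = 4171/2= 2085.50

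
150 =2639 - 2489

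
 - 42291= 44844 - 87135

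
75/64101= 25/21367 = 0.00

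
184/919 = 184/919 = 0.20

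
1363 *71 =96773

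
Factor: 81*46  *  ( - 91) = -2^1 * 3^4*7^1 * 13^1*23^1 = - 339066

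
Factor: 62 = 2^1*  31^1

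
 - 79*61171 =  - 4832509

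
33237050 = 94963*350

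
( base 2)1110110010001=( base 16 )1d91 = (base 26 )B53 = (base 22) FE1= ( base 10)7569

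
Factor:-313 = - 313^1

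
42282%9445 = 4502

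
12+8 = 20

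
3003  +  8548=11551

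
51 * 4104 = 209304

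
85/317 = 85/317 = 0.27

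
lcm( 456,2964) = 5928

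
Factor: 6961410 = 2^1  *3^3*5^1*19^1*23^1*59^1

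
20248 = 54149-33901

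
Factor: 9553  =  41^1*233^1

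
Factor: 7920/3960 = 2^1 = 2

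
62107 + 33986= 96093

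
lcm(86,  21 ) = 1806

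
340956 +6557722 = 6898678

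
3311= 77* 43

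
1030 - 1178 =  - 148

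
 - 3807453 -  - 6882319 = 3074866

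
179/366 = 179/366= 0.49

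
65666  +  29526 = 95192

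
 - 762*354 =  - 269748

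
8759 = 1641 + 7118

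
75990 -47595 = 28395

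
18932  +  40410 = 59342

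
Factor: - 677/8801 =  - 1/13 = - 13^(-1)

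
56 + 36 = 92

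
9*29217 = 262953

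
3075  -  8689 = -5614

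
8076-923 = 7153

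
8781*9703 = 85202043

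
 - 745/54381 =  - 1 +53636/54381 = -0.01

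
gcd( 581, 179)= 1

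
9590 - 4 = 9586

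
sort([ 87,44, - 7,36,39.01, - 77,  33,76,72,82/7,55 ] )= [  -  77, - 7,82/7,33, 36,39.01,44, 55, 72,76,87] 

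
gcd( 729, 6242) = 1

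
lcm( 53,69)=3657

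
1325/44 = 30 + 5/44 = 30.11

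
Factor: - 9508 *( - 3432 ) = 32631456 =2^5* 3^1*11^1*13^1* 2377^1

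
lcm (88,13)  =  1144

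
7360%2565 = 2230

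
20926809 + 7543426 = 28470235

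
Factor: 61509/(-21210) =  - 2^( - 1 )*5^(- 1 ) * 29^1 =- 29/10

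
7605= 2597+5008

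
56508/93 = 18836/31 = 607.61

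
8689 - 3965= 4724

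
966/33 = 322/11=   29.27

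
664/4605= 664/4605 =0.14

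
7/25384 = 7/25384 = 0.00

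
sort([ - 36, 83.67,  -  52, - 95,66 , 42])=[  -  95 , - 52,- 36, 42, 66, 83.67]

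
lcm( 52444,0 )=0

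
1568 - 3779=-2211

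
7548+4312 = 11860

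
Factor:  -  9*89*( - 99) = 3^4*11^1* 89^1=79299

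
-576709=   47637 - 624346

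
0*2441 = 0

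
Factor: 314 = 2^1 * 157^1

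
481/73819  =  481/73819 = 0.01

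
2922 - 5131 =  - 2209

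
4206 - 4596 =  - 390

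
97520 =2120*46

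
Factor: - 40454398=  -  2^1*4349^1*4651^1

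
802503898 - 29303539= 773200359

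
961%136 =9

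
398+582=980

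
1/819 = 1/819=0.00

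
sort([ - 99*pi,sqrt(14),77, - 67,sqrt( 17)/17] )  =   [ - 99 * pi , - 67, sqrt( 17 ) /17, sqrt( 14), 77 ] 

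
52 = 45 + 7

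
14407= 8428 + 5979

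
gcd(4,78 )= 2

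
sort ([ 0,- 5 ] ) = [ - 5 , 0] 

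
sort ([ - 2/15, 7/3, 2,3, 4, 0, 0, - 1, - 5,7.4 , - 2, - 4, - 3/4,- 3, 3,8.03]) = [ - 5, - 4 , - 3, - 2, - 1,-3/4 , - 2/15,0,0,2,7/3,3,3, 4,  7.4,8.03]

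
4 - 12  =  - 8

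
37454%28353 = 9101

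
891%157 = 106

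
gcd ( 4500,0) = 4500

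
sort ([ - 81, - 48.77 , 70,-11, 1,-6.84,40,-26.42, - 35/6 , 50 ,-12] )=[ - 81, - 48.77,-26.42, - 12, - 11, - 6.84, - 35/6,1, 40, 50,70]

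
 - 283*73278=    -20737674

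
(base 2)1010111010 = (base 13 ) 419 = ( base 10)698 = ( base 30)N8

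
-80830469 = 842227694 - 923058163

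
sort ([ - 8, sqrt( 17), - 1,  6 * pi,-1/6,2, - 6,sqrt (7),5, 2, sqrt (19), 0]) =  [ - 8, - 6, - 1, - 1/6, 0, 2, 2, sqrt(7), sqrt( 17),sqrt(19),5, 6*pi ]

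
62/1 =62 = 62.00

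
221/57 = 221/57  =  3.88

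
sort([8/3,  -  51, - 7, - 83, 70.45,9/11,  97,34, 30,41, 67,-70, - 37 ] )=[-83,- 70, -51, - 37, - 7, 9/11, 8/3, 30, 34, 41, 67, 70.45, 97] 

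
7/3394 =7/3394 = 0.00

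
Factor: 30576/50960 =3/5 = 3^1*5^(-1)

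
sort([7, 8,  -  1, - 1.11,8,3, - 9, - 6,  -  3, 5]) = [ - 9,-6, -3, - 1.11, - 1,3 , 5,7,  8,8] 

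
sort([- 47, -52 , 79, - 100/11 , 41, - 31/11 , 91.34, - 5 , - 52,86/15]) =[-52, - 52,-47, - 100/11, - 5,-31/11,86/15,41, 79, 91.34]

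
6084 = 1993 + 4091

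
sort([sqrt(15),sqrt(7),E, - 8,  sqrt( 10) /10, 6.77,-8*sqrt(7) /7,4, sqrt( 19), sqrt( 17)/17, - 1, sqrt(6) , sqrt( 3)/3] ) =[-8,-8*sqrt(7)/7,-1 , sqrt(17)/17,sqrt (10)/10, sqrt(3)/3,sqrt(6 ),sqrt( 7), E,sqrt(15),4, sqrt( 19 ), 6.77]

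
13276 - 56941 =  - 43665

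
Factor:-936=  - 2^3*3^2*13^1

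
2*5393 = 10786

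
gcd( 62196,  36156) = 12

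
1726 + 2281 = 4007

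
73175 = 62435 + 10740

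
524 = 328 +196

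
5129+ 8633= 13762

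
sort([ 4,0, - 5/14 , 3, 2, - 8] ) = [ - 8, - 5/14, 0,2, 3, 4]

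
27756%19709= 8047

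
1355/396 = 1355/396 = 3.42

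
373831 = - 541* (-691 )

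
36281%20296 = 15985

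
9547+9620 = 19167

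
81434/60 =40717/30=1357.23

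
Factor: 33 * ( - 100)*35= - 2^2 * 3^1*5^3*7^1 * 11^1 = - 115500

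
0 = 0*627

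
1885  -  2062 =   -  177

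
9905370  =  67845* 146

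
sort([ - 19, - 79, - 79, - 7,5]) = [ - 79, - 79, - 19, - 7 , 5 ] 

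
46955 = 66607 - 19652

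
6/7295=6/7295 = 0.00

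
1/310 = 1/310 = 0.00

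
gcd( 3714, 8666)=1238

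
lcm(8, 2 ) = 8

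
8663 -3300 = 5363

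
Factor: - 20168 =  -2^3 * 2521^1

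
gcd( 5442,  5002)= 2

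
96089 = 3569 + 92520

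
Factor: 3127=53^1*59^1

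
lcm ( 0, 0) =0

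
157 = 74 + 83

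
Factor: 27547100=2^2*5^2*7^1* 23^1*29^1*59^1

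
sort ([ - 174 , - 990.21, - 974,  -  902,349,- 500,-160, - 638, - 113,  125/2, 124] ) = [- 990.21, - 974, - 902,  -  638, - 500, - 174 , -160, -113, 125/2, 124,  349]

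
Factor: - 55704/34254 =- 2^2*3^( - 1)*173^(  -  1 )*211^1 = -844/519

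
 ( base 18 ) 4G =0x58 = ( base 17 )53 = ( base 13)6A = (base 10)88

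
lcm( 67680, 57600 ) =2707200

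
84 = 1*84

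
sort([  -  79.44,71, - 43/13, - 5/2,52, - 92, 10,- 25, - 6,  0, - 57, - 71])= [ - 92, - 79.44, - 71, - 57, - 25, - 6,  -  43/13 , - 5/2, 0, 10,52, 71]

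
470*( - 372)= -174840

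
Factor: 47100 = 2^2*3^1*5^2 * 157^1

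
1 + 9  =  10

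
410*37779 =15489390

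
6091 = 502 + 5589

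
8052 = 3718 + 4334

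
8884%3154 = 2576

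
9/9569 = 9/9569=0.00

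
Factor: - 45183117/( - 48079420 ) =2^( - 2 )*3^1*5^( - 1)*7^1*433^1*4969^1*2403971^(-1)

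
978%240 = 18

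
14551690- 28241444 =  - 13689754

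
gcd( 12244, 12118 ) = 2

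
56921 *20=1138420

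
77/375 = 77/375=0.21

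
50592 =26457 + 24135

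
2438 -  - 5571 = 8009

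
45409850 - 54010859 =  - 8601009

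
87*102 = 8874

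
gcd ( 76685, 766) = 1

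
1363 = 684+679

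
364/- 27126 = -182/13563 = -  0.01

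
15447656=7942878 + 7504778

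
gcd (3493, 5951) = 1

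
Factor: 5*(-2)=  - 10 = - 2^1*5^1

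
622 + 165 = 787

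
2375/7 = 339 + 2/7 = 339.29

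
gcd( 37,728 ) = 1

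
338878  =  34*9967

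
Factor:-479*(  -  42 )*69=1388142=2^1 *3^2*7^1*23^1*479^1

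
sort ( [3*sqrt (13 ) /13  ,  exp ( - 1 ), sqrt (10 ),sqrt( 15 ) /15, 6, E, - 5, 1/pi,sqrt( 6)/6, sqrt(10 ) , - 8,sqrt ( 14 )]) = [-8, - 5,sqrt( 15 ) /15,1/pi,exp( - 1 ), sqrt( 6) /6,3*sqrt( 13 )/13,E,sqrt (10 ),sqrt(10),sqrt ( 14 ),  6]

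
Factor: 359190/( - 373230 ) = - 11^ ( - 1)*29^( - 1) * 307^1=- 307/319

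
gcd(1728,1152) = 576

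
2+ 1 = 3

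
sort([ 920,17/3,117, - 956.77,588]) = [ - 956.77,17/3,117, 588,920] 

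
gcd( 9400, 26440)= 40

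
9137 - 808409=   -  799272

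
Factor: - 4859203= - 337^1*14419^1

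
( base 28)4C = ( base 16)7C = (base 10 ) 124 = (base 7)235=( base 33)3P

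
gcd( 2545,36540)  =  5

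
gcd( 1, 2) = 1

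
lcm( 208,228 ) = 11856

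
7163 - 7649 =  - 486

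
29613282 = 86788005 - 57174723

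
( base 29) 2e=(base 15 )4C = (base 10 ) 72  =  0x48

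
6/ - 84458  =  -3/42229 = - 0.00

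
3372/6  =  562  =  562.00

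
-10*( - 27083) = 270830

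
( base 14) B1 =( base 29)5a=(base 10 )155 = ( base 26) 5p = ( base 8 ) 233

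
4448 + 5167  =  9615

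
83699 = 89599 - 5900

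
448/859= 448/859= 0.52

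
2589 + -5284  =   - 2695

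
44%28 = 16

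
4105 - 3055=1050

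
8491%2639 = 574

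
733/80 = 733/80 = 9.16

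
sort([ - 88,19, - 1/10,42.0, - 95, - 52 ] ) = [ - 95, - 88, - 52, - 1/10 , 19, 42.0]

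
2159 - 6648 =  - 4489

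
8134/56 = 145 + 1/4 = 145.25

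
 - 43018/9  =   - 4780+ 2/9=   - 4779.78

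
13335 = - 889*(-15 ) 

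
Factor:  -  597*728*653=-283804248 = - 2^3 * 3^1*7^1*13^1 *199^1*653^1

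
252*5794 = 1460088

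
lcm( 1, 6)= 6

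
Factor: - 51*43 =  -2193   =  - 3^1 *17^1 *43^1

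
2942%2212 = 730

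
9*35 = 315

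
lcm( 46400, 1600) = 46400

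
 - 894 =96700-97594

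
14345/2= 7172+1/2 = 7172.50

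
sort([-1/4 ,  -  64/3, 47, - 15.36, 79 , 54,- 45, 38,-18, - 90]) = [-90 , - 45, - 64/3,  -  18, - 15.36,-1/4,38 , 47,54,79]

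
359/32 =359/32 = 11.22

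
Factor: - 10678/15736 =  -19/28 = - 2^( - 2)*7^( - 1) * 19^1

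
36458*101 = 3682258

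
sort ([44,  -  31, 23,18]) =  [ - 31,18,23,  44 ] 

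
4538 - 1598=2940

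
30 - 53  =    -  23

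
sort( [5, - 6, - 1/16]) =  [ - 6 , - 1/16,5]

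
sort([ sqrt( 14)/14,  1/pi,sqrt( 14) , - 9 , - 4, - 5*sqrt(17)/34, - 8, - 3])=[-9, - 8,-4, -3,  -  5*sqrt( 17)/34,sqrt(14)/14 , 1/pi,  sqrt( 14 )] 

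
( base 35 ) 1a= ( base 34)1b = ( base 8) 55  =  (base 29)1G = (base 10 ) 45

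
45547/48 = 45547/48 = 948.90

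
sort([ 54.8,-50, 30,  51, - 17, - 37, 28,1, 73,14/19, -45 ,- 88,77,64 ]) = [ - 88, - 50,  -  45, - 37, - 17,14/19,1, 28,30, 51, 54.8,  64, 73 , 77 ]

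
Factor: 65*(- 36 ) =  - 2340 = - 2^2*3^2* 5^1*13^1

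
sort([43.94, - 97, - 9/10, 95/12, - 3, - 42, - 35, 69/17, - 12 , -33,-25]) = [ - 97, - 42, - 35, - 33, - 25,  -  12, - 3, - 9/10, 69/17,95/12,  43.94]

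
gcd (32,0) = 32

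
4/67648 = 1/16912 = 0.00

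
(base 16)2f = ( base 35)1C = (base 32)1F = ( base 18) 2B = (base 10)47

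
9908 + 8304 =18212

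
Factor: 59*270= 2^1 *3^3 * 5^1*59^1 = 15930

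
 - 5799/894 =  - 7 + 153/298 = -6.49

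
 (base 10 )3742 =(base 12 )21ba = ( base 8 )7236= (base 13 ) 191B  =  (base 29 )4d1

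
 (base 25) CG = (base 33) 9j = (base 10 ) 316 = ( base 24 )D4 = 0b100111100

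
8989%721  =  337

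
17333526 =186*93191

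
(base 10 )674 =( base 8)1242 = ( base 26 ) PO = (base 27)OQ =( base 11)563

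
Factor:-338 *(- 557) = 188266 = 2^1* 13^2*557^1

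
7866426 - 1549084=6317342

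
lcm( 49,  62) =3038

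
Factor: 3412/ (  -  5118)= - 2^1*3^( - 1 ) = - 2/3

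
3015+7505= 10520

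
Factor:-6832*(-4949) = 33811568= 2^4*7^3*61^1*101^1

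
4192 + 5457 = 9649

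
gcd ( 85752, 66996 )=36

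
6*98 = 588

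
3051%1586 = 1465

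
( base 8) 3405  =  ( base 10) 1797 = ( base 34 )1it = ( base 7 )5145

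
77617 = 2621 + 74996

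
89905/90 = 998 + 17/18 = 998.94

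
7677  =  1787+5890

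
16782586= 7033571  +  9749015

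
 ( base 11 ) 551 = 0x295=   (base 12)471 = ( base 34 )jf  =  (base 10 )661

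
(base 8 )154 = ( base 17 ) 66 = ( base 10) 108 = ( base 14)7A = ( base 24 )4c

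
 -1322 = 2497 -3819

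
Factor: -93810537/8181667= - 3^2 * 13^( - 1)*23^1*229^1  *  263^(-1 )*1979^1*2393^(-1 ) 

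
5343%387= 312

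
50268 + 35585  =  85853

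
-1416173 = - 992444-423729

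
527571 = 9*58619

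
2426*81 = 196506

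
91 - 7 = 84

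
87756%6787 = 6312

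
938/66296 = 469/33148 = 0.01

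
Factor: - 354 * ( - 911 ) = 322494 = 2^1*3^1*59^1*911^1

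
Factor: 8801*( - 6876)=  - 60515676 = -2^2*3^2*13^1 * 191^1  *  677^1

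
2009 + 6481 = 8490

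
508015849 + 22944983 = 530960832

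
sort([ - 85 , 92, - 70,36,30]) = [ - 85,  -  70,30, 36  ,  92] 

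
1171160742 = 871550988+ 299609754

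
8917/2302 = 8917/2302 = 3.87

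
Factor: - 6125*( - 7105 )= 5^4*7^4*29^1 =43518125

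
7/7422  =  7/7422 = 0.00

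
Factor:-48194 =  - 2^1*24097^1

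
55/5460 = 11/1092 = 0.01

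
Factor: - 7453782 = -2^1*3^5*7^2 * 313^1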